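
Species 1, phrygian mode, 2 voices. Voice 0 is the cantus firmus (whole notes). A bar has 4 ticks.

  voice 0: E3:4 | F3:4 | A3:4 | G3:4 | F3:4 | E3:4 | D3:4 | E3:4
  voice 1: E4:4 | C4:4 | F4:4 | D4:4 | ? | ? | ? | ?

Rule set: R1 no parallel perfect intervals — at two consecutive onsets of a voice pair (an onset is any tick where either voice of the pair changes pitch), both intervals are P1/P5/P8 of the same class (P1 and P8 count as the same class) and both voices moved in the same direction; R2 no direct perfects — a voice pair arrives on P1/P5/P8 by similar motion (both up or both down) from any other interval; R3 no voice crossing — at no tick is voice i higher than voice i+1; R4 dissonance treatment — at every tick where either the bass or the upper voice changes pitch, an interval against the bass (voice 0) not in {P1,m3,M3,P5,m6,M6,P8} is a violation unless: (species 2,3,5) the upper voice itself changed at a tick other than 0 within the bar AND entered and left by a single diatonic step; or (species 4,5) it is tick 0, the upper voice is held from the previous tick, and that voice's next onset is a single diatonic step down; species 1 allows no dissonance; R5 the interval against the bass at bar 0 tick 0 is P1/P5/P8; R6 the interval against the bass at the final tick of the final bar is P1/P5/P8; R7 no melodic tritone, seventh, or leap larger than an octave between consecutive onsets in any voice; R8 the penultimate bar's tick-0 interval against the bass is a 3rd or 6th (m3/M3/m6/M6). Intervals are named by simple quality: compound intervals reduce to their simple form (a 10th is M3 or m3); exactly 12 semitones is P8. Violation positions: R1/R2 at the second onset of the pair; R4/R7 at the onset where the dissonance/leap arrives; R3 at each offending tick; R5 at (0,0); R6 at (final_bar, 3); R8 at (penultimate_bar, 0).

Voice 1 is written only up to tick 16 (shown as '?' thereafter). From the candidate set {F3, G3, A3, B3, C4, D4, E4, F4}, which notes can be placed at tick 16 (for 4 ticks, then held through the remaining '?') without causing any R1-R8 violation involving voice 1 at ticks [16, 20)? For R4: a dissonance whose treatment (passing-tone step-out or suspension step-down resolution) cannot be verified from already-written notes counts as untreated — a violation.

F3: violates R2
G3: violates R4
A3: legal
B3: violates R4
C4: violates R1
D4: legal
E4: violates R4
F4: legal

{A3, D4, F4}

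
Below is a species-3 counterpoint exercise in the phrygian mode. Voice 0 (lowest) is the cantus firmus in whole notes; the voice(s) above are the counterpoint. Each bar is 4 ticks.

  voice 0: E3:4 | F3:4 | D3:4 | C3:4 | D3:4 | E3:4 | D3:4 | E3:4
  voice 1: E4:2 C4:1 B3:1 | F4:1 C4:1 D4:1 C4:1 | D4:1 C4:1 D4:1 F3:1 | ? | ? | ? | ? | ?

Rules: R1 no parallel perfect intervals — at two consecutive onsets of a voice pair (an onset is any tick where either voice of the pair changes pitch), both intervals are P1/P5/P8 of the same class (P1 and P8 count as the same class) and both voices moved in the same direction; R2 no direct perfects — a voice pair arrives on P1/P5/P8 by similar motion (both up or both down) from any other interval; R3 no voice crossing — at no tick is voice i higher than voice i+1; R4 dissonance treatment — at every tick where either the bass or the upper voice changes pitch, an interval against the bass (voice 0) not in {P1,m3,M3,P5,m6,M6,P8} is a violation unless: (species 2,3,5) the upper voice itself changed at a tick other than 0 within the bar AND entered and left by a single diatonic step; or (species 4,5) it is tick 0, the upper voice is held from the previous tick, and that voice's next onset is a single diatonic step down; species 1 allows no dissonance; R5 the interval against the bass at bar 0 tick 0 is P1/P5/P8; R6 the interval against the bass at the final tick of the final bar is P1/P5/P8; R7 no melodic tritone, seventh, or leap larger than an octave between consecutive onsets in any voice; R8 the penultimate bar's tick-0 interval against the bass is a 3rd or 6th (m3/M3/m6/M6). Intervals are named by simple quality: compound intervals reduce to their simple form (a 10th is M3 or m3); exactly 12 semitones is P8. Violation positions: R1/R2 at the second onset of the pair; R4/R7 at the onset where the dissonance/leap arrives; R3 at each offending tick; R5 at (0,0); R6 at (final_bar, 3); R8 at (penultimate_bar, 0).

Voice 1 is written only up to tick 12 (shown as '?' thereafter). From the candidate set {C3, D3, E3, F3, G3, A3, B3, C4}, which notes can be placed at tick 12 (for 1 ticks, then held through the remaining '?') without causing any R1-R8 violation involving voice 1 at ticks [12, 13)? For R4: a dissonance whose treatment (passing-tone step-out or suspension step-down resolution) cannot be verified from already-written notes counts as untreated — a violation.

C3: violates R2
D3: violates R4
E3: legal
F3: violates R4
G3: legal
A3: legal
B3: violates R4,R7
C4: legal

{A3, C4, E3, G3}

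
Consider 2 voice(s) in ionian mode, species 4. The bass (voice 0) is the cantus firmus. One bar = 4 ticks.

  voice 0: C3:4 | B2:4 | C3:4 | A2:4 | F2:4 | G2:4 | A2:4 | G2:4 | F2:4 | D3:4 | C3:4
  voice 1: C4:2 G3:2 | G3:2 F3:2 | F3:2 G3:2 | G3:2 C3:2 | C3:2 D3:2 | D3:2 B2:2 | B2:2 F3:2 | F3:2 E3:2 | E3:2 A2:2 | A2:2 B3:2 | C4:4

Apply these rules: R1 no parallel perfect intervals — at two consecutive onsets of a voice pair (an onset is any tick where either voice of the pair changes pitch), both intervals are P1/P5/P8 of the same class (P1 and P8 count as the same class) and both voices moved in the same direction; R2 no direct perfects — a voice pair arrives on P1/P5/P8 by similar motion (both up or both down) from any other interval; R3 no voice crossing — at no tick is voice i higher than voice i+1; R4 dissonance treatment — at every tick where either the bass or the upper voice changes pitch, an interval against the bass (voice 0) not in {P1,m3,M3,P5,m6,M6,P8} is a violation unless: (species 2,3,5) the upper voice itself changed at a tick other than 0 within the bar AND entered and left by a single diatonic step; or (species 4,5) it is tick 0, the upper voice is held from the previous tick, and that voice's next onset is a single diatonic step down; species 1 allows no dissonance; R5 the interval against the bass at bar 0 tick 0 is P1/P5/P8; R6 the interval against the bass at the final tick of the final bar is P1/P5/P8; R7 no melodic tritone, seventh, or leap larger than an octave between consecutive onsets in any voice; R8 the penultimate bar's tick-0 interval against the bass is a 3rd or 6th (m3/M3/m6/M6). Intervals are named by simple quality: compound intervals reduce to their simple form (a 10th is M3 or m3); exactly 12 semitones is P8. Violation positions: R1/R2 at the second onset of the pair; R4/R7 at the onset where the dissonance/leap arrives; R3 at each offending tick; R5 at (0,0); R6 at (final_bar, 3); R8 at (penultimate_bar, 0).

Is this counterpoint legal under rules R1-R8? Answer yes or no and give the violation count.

No (11 violations)

bar 0: v0=C3 v1=C4 (P8)
bar 1: v0=B2 v1=G3 (m6)
bar 2: v0=C3 v1=F3 (P4)
bar 3: v0=A2 v1=G3 (m7)
bar 4: v0=F2 v1=C3 (P5)
bar 5: v0=G2 v1=D3 (P5)
bar 6: v0=A2 v1=B2 (M2)
bar 7: v0=G2 v1=F3 (m7)
bar 8: v0=F2 v1=E3 (M7)
bar 9: v0=D3 v1=A2 (P4)
bar 10: v0=C3 v1=C4 (P8)
  R4 @ bar1.2: B2/F3 TT untreated
  R4 @ bar2.0: C3/F3 P4 untreated
  R4 @ bar3.0: A2/G3 m7 untreated
  R4 @ bar6.0: A2/B2 M2 untreated
  R7 @ bar6.2: B2->F3 leap 6st
  R4 @ bar8.0: F2/E3 M7 untreated
  R3 @ bar9.0: D3 above A2
  R4 @ bar9.0: D3/A2 P4 untreated
  R8 @ bar9.0: penult P4 not 3rd/6th
  R3 @ bar9.1: D3 above A2
  R7 @ bar9.2: A2->B3 leap 14st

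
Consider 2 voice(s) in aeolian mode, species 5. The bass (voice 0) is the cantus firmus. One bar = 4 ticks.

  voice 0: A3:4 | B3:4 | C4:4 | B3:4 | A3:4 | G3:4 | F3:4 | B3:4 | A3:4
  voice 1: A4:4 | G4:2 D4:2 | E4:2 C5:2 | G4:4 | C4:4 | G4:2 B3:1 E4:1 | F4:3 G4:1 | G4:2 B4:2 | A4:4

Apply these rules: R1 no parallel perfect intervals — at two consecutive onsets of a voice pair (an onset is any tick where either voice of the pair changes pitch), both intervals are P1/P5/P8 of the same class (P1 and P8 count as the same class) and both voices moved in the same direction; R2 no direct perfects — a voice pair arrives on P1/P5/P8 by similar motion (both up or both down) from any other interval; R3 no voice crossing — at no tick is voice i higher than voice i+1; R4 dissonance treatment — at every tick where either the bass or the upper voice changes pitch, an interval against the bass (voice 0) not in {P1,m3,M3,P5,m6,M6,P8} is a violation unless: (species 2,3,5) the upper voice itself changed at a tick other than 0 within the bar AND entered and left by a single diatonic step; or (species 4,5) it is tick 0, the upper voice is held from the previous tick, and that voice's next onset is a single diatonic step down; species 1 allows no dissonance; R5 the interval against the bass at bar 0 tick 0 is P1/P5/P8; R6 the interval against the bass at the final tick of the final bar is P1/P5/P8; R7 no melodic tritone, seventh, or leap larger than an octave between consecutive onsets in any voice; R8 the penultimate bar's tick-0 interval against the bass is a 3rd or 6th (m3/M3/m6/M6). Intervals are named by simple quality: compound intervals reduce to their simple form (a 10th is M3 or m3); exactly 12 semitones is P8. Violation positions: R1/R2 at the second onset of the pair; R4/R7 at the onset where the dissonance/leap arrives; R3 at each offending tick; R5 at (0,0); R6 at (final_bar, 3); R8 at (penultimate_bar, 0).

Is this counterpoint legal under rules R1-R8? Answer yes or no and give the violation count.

No (3 violations)

bar 0: v0=A3 v1=A4 (P8)
bar 1: v0=B3 v1=G4 (m6)
bar 2: v0=C4 v1=E4 (M3)
bar 3: v0=B3 v1=G4 (m6)
bar 4: v0=A3 v1=C4 (m3)
bar 5: v0=G3 v1=G4 (P8)
bar 6: v0=F3 v1=F4 (P8)
bar 7: v0=B3 v1=G4 (m6)
bar 8: v0=A3 v1=A4 (P8)
  R4 @ bar6.3: F3/G4 M2 untreated
  R7 @ bar7.0: F3->B3 leap 6st
  R1 @ bar8.0: B3/B4 P8 -> A3/A4 P8 similar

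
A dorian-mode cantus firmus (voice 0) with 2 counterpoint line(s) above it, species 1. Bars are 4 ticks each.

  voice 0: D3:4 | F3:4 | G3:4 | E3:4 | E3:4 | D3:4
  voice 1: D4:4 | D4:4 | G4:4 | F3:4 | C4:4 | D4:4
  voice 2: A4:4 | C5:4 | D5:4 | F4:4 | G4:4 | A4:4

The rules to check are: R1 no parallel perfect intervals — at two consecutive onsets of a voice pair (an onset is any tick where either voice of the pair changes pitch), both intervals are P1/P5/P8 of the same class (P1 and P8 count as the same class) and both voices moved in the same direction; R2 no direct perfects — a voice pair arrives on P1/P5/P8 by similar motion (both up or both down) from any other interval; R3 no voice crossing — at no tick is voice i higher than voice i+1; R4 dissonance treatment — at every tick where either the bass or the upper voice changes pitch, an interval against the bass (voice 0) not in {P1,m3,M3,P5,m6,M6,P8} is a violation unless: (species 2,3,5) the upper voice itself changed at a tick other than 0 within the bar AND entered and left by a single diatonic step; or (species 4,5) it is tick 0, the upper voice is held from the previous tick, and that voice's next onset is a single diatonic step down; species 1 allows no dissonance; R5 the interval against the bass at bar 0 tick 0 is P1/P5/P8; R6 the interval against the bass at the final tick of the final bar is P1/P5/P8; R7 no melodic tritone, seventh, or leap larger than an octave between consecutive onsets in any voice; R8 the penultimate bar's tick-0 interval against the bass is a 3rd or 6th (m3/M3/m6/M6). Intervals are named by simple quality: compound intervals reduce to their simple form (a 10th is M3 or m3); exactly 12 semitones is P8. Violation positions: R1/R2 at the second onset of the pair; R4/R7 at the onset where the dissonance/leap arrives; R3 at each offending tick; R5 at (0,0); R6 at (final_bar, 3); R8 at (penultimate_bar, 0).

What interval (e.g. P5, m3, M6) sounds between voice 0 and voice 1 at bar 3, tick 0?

voice 0=E3 voice 1=F3 -> m2

m2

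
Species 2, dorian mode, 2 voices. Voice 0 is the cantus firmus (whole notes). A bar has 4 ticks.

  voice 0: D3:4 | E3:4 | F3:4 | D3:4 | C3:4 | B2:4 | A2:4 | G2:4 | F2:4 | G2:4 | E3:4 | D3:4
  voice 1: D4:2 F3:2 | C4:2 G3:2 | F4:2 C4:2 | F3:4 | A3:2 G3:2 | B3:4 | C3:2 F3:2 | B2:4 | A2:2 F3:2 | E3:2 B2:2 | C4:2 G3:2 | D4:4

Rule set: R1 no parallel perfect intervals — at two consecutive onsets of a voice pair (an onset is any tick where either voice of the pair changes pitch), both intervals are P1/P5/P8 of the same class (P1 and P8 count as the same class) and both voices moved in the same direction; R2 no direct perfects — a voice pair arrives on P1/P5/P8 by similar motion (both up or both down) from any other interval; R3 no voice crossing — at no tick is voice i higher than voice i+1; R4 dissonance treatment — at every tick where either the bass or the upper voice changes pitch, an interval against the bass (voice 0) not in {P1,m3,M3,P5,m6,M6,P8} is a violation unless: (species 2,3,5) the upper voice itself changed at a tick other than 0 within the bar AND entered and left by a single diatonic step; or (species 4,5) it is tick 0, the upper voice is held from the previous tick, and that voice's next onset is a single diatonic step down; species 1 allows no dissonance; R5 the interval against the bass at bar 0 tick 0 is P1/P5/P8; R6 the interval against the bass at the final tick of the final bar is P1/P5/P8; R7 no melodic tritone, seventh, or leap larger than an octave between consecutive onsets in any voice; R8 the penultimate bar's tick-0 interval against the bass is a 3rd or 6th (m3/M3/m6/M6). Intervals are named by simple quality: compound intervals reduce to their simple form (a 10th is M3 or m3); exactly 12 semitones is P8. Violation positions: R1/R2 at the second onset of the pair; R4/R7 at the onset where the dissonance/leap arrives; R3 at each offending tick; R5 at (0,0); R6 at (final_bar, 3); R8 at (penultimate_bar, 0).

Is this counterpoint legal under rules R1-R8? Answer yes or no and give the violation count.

bar 0: v0=D3 v1=D4 (P8)
bar 1: v0=E3 v1=C4 (m6)
bar 2: v0=F3 v1=F4 (P8)
bar 3: v0=D3 v1=F3 (m3)
bar 4: v0=C3 v1=A3 (M6)
bar 5: v0=B2 v1=B3 (P8)
bar 6: v0=A2 v1=C3 (m3)
bar 7: v0=G2 v1=B2 (M3)
bar 8: v0=F2 v1=A2 (M3)
bar 9: v0=G2 v1=E3 (M6)
bar 10: v0=E3 v1=C4 (m6)
bar 11: v0=D3 v1=D4 (P8)
  R2 @ bar2.0: E3/G3 m3 -> F3/F4 P8 similar
  R7 @ bar2.0: G3->F4 leap 10st
  R7 @ bar6.0: B3->C3 leap 11st
  R7 @ bar7.0: F3->B2 leap 6st
  R7 @ bar10.0: B2->C4 leap 13st

No (5 violations)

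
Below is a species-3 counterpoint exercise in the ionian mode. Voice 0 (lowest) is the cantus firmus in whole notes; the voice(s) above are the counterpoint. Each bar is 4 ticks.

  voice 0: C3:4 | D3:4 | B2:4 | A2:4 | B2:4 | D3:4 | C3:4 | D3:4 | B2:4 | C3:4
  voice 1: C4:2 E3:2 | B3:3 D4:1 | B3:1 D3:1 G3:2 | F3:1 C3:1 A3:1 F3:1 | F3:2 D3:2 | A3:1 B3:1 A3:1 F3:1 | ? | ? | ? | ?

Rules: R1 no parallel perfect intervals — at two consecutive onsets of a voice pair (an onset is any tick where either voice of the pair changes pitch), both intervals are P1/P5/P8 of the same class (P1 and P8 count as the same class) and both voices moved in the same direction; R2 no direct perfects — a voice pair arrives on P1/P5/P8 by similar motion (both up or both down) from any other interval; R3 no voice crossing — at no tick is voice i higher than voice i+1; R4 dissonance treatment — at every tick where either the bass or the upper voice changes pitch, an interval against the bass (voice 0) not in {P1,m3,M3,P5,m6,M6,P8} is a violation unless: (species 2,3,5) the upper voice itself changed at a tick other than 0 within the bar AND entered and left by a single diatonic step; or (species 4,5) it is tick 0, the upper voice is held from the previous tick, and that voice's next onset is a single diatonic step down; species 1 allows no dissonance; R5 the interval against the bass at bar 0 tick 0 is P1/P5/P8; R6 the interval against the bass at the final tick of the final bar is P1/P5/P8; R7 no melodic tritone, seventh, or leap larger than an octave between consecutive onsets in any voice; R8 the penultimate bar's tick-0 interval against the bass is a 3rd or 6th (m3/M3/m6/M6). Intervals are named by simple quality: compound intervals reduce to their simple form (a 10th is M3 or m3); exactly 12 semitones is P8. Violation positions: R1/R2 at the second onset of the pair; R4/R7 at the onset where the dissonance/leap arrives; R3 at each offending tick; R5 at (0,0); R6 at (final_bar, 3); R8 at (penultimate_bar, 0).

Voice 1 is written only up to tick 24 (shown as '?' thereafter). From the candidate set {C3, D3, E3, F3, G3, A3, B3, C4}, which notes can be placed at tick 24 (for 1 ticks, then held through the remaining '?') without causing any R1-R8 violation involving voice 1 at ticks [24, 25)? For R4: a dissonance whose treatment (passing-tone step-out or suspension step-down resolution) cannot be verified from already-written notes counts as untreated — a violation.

C3: violates R2
D3: violates R4
E3: legal
F3: violates R4
G3: legal
A3: legal
B3: violates R4,R7
C4: legal

{A3, C4, E3, G3}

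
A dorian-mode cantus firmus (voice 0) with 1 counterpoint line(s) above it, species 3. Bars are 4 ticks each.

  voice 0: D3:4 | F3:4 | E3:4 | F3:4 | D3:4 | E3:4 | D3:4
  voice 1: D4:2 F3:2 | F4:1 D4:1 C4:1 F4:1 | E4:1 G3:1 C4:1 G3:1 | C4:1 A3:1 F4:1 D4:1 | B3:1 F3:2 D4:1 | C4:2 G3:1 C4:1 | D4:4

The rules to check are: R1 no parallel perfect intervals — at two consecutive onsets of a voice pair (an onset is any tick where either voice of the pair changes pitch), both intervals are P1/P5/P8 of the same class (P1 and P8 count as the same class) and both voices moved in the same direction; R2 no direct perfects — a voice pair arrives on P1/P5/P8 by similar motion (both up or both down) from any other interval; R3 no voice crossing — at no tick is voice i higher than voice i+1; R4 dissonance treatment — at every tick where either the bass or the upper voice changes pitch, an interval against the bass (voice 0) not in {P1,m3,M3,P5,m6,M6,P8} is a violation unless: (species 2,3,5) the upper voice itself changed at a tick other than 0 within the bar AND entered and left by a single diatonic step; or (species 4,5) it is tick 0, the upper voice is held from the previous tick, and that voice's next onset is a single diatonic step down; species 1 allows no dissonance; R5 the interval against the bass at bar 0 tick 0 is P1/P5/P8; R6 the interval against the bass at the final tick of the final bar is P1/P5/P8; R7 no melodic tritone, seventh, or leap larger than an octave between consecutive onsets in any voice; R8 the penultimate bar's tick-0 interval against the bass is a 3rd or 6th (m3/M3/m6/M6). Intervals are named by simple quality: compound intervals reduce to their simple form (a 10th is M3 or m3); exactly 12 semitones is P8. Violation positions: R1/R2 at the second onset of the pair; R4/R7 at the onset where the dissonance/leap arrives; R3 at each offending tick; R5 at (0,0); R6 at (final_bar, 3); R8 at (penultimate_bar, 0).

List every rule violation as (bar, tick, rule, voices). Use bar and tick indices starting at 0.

(1, 0, R2, (0, 1))
(2, 0, R1, (0, 1))
(3, 0, R2, (0, 1))
(4, 1, R7, (1,))

bar 0: v0=D3 v1=D4 downbeat P8
bar 1: v0=F3 v1=F4 downbeat P8
bar 2: v0=E3 v1=E4 downbeat P8
bar 3: v0=F3 v1=C4 downbeat P5
bar 4: v0=D3 v1=B3 downbeat M6
bar 5: v0=E3 v1=C4 downbeat m6
bar 6: v0=D3 v1=D4 downbeat P8
  -> R2 @ bar 1 tick 0 v(0, 1): D3/F3 m3 -> F3/F4 P8 similar
  -> R1 @ bar 2 tick 0 v(0, 1): F3/F4 P8 -> E3/E4 P8 similar
  -> R2 @ bar 3 tick 0 v(0, 1): E3/G3 m3 -> F3/C4 P5 similar
  -> R7 @ bar 4 tick 1 v(1,): B3->F3 leap 6st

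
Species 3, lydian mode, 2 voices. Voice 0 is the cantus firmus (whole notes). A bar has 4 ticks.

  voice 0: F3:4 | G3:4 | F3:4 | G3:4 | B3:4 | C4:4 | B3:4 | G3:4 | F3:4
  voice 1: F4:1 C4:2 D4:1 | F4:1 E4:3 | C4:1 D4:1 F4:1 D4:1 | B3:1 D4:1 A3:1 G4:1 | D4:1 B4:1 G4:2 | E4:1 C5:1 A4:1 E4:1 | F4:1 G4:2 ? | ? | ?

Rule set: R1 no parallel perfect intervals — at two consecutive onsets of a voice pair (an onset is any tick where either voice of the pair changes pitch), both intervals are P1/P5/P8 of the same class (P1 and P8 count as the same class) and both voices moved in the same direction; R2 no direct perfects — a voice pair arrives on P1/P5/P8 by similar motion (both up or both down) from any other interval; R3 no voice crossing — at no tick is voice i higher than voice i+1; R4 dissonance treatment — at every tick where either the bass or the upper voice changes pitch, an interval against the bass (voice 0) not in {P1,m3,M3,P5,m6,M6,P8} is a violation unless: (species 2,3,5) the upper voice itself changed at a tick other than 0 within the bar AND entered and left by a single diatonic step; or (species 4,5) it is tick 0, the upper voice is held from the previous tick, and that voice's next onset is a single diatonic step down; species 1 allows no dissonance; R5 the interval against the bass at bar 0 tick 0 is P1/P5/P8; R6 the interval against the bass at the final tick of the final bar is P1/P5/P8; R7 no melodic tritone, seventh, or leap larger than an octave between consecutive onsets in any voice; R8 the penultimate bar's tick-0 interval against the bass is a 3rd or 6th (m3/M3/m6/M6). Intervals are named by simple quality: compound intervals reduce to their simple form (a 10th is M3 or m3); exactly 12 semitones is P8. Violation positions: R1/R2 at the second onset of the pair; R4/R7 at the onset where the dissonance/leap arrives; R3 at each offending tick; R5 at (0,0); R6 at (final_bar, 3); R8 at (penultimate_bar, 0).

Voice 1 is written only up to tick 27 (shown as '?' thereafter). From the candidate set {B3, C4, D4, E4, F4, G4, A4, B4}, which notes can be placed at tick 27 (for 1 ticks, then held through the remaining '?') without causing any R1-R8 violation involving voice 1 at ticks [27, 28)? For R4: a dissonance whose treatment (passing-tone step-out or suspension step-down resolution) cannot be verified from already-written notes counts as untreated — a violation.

B3: legal
C4: violates R4
D4: legal
E4: violates R4
F4: violates R4
G4: legal
A4: violates R4
B4: legal

{B3, B4, D4, G4}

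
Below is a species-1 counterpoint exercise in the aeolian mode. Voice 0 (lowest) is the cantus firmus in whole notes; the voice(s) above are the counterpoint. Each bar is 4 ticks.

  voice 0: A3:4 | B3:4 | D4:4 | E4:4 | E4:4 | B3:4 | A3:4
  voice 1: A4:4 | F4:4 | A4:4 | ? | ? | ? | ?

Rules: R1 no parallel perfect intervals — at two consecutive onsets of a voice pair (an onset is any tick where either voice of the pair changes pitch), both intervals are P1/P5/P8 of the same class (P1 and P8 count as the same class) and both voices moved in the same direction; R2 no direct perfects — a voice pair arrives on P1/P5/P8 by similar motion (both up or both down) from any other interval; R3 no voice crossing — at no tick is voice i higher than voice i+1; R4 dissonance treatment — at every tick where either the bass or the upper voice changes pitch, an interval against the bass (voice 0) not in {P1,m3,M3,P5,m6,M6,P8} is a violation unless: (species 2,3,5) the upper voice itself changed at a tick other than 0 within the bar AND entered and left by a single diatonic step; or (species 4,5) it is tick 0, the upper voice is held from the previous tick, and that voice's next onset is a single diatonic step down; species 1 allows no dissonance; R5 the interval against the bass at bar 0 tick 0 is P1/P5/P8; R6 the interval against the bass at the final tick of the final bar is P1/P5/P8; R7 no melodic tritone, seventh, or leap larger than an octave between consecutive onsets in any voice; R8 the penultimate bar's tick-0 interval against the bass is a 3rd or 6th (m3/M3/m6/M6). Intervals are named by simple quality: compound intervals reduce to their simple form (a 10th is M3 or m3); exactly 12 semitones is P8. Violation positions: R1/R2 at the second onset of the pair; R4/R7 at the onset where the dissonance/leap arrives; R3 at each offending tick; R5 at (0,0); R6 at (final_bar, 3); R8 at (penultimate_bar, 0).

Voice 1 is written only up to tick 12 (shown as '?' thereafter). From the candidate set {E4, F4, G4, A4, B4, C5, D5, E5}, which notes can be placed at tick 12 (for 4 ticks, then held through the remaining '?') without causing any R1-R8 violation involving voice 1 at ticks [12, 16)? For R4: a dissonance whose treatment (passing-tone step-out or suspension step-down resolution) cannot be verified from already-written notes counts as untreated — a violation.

{C5, E4, G4}

E4: legal
F4: violates R4
G4: legal
A4: violates R4
B4: violates R1
C5: legal
D5: violates R4
E5: violates R2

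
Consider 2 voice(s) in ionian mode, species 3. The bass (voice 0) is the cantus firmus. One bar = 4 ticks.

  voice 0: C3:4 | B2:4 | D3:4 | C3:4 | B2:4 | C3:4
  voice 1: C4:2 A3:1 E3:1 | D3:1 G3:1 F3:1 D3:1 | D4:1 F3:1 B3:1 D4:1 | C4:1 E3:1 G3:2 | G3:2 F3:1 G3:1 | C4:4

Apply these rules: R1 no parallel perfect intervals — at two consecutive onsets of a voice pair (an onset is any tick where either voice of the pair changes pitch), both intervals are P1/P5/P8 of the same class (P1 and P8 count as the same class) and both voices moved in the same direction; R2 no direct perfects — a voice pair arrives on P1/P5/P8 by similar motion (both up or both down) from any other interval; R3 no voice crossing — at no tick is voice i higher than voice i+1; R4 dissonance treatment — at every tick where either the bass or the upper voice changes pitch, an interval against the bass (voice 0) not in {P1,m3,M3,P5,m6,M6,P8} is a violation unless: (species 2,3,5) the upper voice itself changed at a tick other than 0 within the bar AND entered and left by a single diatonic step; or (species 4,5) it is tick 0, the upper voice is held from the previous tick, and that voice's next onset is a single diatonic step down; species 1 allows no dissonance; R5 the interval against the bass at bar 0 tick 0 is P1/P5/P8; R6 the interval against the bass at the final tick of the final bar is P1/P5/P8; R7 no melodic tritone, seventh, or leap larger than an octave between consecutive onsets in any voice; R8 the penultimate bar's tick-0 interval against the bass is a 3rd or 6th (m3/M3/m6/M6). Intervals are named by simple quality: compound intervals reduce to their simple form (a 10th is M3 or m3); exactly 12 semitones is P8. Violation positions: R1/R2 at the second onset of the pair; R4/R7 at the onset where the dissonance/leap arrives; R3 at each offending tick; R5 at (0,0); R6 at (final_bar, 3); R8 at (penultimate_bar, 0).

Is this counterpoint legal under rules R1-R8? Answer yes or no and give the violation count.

No (5 violations)

bar 0: v0=C3 v1=C4 (P8)
bar 1: v0=B2 v1=D3 (m3)
bar 2: v0=D3 v1=D4 (P8)
bar 3: v0=C3 v1=C4 (P8)
bar 4: v0=B2 v1=G3 (m6)
bar 5: v0=C3 v1=C4 (P8)
  R4 @ bar1.2: B2/F3 TT untreated
  R2 @ bar2.0: B2/D3 m3 -> D3/D4 P8 similar
  R7 @ bar2.2: F3->B3 leap 6st
  R1 @ bar3.0: D3/D4 P8 -> C3/C4 P8 similar
  R2 @ bar5.0: B2/G3 m6 -> C3/C4 P8 similar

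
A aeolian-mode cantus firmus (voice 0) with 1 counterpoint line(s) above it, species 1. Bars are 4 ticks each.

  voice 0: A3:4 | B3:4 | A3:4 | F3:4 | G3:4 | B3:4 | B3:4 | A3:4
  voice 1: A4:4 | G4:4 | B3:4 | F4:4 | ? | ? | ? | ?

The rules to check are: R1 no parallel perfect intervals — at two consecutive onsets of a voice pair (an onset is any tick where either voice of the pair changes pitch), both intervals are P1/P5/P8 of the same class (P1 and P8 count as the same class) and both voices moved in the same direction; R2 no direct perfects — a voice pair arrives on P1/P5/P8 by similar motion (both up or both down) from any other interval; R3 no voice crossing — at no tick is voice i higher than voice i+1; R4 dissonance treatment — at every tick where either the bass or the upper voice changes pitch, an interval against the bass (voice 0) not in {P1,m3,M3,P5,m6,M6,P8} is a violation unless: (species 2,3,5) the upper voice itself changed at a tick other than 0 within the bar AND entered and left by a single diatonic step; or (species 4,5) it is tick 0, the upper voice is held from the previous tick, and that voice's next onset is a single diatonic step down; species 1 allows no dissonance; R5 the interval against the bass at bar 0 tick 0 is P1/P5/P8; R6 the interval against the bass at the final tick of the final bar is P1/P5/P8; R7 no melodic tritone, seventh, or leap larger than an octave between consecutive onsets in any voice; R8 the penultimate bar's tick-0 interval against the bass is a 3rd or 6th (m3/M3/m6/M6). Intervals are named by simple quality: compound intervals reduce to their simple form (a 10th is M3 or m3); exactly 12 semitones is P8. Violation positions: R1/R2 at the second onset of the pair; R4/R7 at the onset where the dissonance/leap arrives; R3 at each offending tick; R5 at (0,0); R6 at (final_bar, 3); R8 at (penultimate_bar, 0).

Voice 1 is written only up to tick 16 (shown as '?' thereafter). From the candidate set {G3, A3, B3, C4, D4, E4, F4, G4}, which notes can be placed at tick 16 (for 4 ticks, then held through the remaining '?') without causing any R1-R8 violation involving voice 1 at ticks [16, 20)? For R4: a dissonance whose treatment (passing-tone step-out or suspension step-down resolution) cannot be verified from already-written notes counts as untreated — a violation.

{D4, E4}

G3: violates R7
A3: violates R4
B3: violates R7
C4: violates R4
D4: legal
E4: legal
F4: violates R4
G4: violates R1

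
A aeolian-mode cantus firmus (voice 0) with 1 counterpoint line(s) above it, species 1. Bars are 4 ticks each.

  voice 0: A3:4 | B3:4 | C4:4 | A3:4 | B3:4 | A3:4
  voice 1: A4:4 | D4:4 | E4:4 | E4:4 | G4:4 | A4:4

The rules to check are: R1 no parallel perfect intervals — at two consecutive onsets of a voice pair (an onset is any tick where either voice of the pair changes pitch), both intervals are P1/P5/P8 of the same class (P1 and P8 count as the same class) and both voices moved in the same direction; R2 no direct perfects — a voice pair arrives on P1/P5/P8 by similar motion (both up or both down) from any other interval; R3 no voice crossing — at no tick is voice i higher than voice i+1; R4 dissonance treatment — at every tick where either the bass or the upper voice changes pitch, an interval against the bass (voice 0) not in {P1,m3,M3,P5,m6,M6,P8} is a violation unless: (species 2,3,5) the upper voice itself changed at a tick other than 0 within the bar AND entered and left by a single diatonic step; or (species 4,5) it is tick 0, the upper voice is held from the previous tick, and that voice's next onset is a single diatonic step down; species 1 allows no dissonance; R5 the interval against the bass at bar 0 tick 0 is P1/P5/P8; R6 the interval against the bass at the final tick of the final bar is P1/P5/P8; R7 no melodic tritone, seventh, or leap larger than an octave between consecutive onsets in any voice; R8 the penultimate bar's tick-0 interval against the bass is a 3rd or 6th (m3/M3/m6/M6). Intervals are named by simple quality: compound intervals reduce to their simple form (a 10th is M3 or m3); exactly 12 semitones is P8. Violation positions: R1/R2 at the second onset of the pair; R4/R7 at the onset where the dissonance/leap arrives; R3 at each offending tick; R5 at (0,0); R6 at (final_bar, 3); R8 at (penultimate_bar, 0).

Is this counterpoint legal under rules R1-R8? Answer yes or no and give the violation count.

Yes (0 violations)

bar 0: v0=A3 v1=A4 (P8)
bar 1: v0=B3 v1=D4 (m3)
bar 2: v0=C4 v1=E4 (M3)
bar 3: v0=A3 v1=E4 (P5)
bar 4: v0=B3 v1=G4 (m6)
bar 5: v0=A3 v1=A4 (P8)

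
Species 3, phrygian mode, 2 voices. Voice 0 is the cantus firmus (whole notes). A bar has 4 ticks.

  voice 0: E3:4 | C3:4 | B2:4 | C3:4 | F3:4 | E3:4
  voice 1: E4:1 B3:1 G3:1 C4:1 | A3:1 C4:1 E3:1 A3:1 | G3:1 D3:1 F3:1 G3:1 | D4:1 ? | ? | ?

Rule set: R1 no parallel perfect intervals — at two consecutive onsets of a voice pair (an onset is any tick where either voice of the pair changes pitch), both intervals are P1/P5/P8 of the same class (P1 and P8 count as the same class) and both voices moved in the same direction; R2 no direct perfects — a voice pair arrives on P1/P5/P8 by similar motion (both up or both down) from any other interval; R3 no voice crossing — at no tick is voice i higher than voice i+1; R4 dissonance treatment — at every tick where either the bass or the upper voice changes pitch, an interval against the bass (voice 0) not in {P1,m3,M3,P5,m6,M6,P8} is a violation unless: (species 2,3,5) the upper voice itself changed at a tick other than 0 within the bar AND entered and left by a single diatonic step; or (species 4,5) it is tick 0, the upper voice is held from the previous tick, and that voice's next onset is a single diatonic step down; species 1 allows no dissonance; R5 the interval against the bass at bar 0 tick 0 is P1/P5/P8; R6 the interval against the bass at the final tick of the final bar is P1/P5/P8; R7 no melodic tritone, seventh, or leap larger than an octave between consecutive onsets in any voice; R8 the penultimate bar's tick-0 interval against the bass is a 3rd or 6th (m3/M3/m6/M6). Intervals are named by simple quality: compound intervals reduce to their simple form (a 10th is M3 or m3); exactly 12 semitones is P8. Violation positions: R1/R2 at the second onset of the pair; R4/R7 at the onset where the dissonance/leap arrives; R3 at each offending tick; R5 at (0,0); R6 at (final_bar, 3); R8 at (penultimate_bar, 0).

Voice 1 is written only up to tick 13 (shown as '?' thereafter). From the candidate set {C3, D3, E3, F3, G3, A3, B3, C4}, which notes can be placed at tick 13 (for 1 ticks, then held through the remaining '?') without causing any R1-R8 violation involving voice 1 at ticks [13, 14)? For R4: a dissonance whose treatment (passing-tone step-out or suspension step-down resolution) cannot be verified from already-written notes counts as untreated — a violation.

{A3, C4, G3}

C3: violates R7
D3: violates R4
E3: violates R7
F3: violates R4
G3: legal
A3: legal
B3: violates R4
C4: legal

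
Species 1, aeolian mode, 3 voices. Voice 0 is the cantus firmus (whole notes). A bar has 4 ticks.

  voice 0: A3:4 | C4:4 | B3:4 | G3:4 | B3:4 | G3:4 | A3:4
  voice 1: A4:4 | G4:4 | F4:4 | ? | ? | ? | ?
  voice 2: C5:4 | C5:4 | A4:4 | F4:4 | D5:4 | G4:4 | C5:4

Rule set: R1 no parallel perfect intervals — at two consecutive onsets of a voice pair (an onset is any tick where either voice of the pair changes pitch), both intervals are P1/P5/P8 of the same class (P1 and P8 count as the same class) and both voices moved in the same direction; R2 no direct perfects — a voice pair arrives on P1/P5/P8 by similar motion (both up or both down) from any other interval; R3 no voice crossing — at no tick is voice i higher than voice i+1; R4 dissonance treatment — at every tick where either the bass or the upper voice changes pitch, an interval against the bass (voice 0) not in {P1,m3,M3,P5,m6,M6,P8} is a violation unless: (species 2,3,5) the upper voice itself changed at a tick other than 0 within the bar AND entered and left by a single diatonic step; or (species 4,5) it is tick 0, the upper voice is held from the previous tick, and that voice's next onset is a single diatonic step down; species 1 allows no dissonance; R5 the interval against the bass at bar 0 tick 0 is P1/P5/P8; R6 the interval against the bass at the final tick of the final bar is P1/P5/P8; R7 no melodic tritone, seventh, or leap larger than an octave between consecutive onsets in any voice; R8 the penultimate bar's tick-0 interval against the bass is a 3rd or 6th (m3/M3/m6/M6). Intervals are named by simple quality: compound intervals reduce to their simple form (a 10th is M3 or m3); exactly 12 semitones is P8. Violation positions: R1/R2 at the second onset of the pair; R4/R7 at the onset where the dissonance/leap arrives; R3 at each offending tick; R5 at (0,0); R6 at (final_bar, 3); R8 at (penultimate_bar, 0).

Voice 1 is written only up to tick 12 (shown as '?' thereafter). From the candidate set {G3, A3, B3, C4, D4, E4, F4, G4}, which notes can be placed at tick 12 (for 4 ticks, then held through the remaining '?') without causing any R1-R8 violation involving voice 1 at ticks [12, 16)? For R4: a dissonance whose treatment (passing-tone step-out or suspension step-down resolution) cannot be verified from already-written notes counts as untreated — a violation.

{E4}

G3: violates R2,R7
A3: violates R4
B3: violates R7
C4: violates R4
D4: violates R2
E4: legal
F4: violates R4
G4: violates R3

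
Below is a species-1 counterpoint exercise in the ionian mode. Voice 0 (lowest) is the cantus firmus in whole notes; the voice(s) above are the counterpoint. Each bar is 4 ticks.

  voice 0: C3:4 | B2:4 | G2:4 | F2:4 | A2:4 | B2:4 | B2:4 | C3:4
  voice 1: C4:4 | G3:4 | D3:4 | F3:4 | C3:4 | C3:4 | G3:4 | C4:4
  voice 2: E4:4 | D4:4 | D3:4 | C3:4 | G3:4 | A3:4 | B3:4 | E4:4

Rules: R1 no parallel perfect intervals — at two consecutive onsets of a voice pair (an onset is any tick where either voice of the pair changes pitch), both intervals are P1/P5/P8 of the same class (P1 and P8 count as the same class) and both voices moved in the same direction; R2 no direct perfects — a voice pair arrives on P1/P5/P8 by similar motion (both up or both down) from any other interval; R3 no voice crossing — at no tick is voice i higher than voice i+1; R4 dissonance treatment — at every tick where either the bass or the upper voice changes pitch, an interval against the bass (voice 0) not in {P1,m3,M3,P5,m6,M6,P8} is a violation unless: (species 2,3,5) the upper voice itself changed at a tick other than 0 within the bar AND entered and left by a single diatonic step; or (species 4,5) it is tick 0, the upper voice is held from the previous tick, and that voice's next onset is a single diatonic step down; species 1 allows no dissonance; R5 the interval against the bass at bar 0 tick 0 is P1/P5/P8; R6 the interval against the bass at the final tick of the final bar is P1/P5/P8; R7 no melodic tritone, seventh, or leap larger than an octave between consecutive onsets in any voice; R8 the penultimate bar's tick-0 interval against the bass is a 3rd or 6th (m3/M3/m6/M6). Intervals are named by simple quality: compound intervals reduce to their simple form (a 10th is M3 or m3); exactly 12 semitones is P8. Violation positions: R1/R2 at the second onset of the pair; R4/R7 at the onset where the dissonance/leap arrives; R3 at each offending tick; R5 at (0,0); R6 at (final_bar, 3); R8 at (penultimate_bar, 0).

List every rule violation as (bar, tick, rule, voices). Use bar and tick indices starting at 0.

(0, 0, R5, (0, 2))
(1, 0, R2, (1, 2))
(2, 0, R2, (0, 1))
(2, 0, R2, (0, 2))
(2, 0, R2, (1, 2))
(3, 0, R1, (0, 2))
(3, 0, R3, (1, 2))
(3, 1, R3, (1, 2))
(3, 2, R3, (1, 2))
(3, 3, R3, (1, 2))
(4, 0, R4, (0, 2))
(5, 0, R4, (0, 1))
(5, 0, R4, (0, 2))
(6, 0, R8, (0, 2))
(7, 0, R2, (0, 1))
(7, 3, R6, (0, 2))

bar 0: v0=C3 v1=C4 v2=E4 downbeat M3
bar 1: v0=B2 v1=G3 v2=D4 downbeat m3
bar 2: v0=G2 v1=D3 v2=D3 downbeat P5
bar 3: v0=F2 v1=F3 v2=C3 downbeat P5
bar 4: v0=A2 v1=C3 v2=G3 downbeat m7
bar 5: v0=B2 v1=C3 v2=A3 downbeat m7
bar 6: v0=B2 v1=G3 v2=B3 downbeat P8
bar 7: v0=C3 v1=C4 v2=E4 downbeat M3
  -> R5 @ bar 0 tick 0 v(0, 2): opens on M3
  -> R2 @ bar 1 tick 0 v(1, 2): C4/E4 M3 -> G3/D4 P5 similar
  -> R2 @ bar 2 tick 0 v(0, 1): B2/G3 m6 -> G2/D3 P5 similar
  -> R2 @ bar 2 tick 0 v(0, 2): B2/D4 m3 -> G2/D3 P5 similar
  -> R2 @ bar 2 tick 0 v(1, 2): G3/D4 P5 -> D3/D3 P1 similar
  -> R1 @ bar 3 tick 0 v(0, 2): G2/D3 P5 -> F2/C3 P5 similar
  -> R3 @ bar 3 tick 0 v(1, 2): F3 above C3
  -> R3 @ bar 3 tick 1 v(1, 2): F3 above C3
  -> R3 @ bar 3 tick 2 v(1, 2): F3 above C3
  -> R3 @ bar 3 tick 3 v(1, 2): F3 above C3
  -> R4 @ bar 4 tick 0 v(0, 2): A2/G3 m7 untreated
  -> R4 @ bar 5 tick 0 v(0, 1): B2/C3 m2 untreated
  -> R4 @ bar 5 tick 0 v(0, 2): B2/A3 m7 untreated
  -> R8 @ bar 6 tick 0 v(0, 2): penult P8 not 3rd/6th
  -> R2 @ bar 7 tick 0 v(0, 1): B2/G3 m6 -> C3/C4 P8 similar
  -> R6 @ bar 7 tick 3 v(0, 2): closes on M3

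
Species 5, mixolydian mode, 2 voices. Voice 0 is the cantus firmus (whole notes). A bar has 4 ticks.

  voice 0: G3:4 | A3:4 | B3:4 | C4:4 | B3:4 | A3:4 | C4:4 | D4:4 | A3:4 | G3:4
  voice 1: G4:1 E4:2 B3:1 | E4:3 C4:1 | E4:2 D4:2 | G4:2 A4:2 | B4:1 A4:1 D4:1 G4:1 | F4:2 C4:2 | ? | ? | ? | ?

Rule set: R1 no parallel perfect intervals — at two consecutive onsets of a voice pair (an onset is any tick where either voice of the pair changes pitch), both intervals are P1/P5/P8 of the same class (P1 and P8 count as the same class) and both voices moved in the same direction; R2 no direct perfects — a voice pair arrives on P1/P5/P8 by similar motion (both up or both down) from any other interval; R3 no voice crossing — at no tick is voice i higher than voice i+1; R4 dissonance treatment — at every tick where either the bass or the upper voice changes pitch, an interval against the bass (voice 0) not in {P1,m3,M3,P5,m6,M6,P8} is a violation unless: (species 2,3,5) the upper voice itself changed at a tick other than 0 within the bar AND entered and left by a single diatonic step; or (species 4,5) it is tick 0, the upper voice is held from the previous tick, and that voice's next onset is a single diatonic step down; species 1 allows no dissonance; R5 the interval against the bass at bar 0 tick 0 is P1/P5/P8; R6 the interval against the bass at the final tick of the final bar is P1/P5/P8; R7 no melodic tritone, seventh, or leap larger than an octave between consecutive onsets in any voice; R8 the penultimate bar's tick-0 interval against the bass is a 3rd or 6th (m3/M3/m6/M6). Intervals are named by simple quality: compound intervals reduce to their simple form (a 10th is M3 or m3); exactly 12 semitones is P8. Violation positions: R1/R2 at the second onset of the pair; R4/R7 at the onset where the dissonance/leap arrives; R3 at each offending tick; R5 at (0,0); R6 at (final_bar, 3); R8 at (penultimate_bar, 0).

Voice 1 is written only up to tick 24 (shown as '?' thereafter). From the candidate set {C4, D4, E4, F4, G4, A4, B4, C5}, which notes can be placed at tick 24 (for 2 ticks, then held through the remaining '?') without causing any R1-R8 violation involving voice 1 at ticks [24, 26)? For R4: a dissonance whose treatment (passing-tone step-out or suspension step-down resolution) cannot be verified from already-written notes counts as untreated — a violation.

C4: legal
D4: violates R4
E4: legal
F4: violates R4
G4: violates R2
A4: legal
B4: violates R4,R7
C5: violates R2

{A4, C4, E4}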